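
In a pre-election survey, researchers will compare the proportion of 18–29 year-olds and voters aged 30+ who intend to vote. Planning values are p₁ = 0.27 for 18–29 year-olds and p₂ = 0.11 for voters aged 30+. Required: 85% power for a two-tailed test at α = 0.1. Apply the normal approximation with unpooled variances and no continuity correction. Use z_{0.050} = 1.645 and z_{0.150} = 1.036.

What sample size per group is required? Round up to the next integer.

n = (z_{α/2} + z_β)² · [p₁(1−p₁) + p₂(1−p₂)] / (p₁ − p₂)²
  = (1.645 + 1.036)² · (0.27·0.73 + 0.11·0.89) / (0.16)²
  = (2.681)² · (0.1971 + 0.0979) / 0.0256
  = 7.1878 · 0.2950 / 0.0256
  = 82.83
Round up → n = 83 per group.

n = 83 per group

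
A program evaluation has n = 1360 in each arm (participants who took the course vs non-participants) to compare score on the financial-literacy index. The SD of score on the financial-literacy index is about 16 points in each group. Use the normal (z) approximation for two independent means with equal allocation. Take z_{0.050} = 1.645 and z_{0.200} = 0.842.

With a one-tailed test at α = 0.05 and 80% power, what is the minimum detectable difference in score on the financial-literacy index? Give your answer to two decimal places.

Minimum detectable difference ≈ 1.53 points

δ = (z_α + z_β) · √((σ₁²+σ₂²)/n)
  = (1.645 + 0.842) · √(512/1360)
  = 2.487 · √0.37647
  = 2.487 · 0.6136
  = 1.5260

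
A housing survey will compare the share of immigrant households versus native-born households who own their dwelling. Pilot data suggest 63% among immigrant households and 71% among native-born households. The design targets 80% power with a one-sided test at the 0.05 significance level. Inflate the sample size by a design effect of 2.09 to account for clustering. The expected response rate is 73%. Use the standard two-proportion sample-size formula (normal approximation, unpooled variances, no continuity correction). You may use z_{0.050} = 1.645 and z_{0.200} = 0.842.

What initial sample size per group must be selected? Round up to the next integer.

n = (z_α + z_β)² · [p₁(1−p₁) + p₂(1−p₂)] / (p₁ − p₂)²
  = (1.645 + 0.842)² · (0.63·0.37 + 0.71·0.29) / (-0.08)²
  = (2.487)² · (0.2331 + 0.2059) / 0.0064
  = 6.1852 · 0.4390 / 0.0064
  = 424.26
Design effect: 2.09 × 424.26 = 886.71.
Adjust for 73% response: 886.71 / 0.73 = 1214.67.
Round up → n = 1215 per group.

n = 1215 per group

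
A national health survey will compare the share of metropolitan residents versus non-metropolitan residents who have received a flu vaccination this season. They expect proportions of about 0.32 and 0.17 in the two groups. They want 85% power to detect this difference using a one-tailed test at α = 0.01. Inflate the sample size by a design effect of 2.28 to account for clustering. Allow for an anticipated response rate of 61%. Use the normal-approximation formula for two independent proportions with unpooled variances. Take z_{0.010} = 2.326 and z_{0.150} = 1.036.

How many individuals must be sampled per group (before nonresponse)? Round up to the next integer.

n = (z_α + z_β)² · [p₁(1−p₁) + p₂(1−p₂)] / (p₁ − p₂)²
  = (2.326 + 1.036)² · (0.32·0.68 + 0.17·0.83) / (0.15)²
  = (3.362)² · (0.2176 + 0.1411) / 0.0225
  = 11.3030 · 0.3587 / 0.0225
  = 180.20
Design effect: 2.28 × 180.20 = 410.85.
Adjust for 61% response: 410.85 / 0.61 = 673.52.
Round up → n = 674 per group.

n = 674 per group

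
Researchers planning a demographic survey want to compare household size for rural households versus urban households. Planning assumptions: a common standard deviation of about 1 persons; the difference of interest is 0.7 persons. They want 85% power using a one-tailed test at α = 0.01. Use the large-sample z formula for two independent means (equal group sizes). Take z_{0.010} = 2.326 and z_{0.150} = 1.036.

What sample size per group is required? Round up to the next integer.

n = 47 per group

n = (z_α + z_β)² · (σ₁² + σ₂²) / δ²
  = (2.326 + 1.036)² · (2·1² = 2) / 0.7²
  = 11.3030 · 2 / 0.49
  = 46.13
Round up → n = 47 per group.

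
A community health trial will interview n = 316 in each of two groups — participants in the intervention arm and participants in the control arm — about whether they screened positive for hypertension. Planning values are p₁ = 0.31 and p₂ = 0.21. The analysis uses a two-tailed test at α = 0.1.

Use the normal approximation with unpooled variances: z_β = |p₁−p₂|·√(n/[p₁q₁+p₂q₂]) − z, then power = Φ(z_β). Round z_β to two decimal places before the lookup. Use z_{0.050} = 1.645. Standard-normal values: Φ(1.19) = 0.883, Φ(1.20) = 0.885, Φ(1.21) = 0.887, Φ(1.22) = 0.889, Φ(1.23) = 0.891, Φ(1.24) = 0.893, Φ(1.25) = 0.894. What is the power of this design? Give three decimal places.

Power ≈ 0.893

z_β = |p₁−p₂|·√(n/[p₁q₁+p₂q₂]) − z_{α/2}
    = 0.10 · √(316/0.3798) − 1.645
    = 0.10 · 28.8447 − 1.645
    = 2.8845 − 1.645 = 1.2395 → 1.24
Power = Φ(1.24) = 0.893.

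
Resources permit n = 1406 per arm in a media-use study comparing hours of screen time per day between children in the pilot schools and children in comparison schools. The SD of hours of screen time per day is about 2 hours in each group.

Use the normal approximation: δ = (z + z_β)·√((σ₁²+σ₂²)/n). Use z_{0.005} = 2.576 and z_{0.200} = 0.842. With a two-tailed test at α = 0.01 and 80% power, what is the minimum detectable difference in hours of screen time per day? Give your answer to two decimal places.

Minimum detectable difference ≈ 0.26 hours

δ = (z_{α/2} + z_β) · √((σ₁²+σ₂²)/n)
  = (2.576 + 0.842) · √(8/1406)
  = 3.418 · √0.00569
  = 3.418 · 0.0754
  = 0.2578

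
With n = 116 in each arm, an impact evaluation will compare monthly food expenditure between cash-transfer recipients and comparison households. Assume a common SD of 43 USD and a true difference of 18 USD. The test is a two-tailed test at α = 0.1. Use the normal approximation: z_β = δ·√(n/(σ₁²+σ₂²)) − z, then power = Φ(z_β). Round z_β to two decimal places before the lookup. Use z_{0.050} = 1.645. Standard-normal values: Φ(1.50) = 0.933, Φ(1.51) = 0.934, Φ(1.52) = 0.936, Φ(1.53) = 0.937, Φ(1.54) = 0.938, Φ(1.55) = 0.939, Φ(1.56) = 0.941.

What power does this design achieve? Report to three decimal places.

Power ≈ 0.938

z_β = δ·√(n/(σ₁²+σ₂²)) − z_{α/2}
    = 18 · √(116/3698) − 1.645
    = 18 · 0.17711 − 1.645
    = 3.1880 − 1.645 = 1.5430 → 1.54
Power = Φ(1.54) = 0.938.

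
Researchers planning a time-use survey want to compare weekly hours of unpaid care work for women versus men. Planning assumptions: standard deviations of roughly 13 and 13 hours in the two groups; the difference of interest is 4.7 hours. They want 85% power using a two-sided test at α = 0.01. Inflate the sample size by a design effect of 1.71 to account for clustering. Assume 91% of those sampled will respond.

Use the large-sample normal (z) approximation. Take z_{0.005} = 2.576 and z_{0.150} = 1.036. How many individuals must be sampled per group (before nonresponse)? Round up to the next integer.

n = (z_{α/2} + z_β)² · (σ₁² + σ₂²) / δ²
  = (2.576 + 1.036)² · (13² + 13² = 338) / 4.7²
  = 13.0465 · 338 / 22.09
  = 199.63
Design effect: 1.71 × 199.63 = 341.36.
Adjust for 91% response: 341.36 / 0.91 = 375.12.
Round up → n = 376 per group.

n = 376 per group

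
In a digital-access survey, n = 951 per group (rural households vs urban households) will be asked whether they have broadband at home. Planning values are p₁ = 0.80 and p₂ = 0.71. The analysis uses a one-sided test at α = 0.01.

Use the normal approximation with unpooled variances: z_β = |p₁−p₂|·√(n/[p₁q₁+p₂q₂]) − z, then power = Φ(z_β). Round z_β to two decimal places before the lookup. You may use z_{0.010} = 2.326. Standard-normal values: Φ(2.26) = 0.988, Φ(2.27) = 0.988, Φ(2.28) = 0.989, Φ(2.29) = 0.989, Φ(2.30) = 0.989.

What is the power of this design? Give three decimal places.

z_β = |p₁−p₂|·√(n/[p₁q₁+p₂q₂]) − z_α
    = 0.09 · √(951/0.3659) − 2.326
    = 0.09 · 50.9811 − 2.326
    = 4.5883 − 2.326 = 2.2623 → 2.26
Power = Φ(2.26) = 0.988.

Power ≈ 0.988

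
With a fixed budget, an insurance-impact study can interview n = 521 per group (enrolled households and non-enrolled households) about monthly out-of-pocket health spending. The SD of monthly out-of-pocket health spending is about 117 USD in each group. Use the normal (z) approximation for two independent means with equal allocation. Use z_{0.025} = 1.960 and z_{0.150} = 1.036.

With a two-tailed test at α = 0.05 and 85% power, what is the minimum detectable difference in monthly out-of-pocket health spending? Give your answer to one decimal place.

δ = (z_{α/2} + z_β) · √((σ₁²+σ₂²)/n)
  = (1.960 + 1.036) · √(27378/521)
  = 2.996 · √52.5489
  = 2.996 · 7.2491
  = 21.7182

Minimum detectable difference ≈ 21.7 USD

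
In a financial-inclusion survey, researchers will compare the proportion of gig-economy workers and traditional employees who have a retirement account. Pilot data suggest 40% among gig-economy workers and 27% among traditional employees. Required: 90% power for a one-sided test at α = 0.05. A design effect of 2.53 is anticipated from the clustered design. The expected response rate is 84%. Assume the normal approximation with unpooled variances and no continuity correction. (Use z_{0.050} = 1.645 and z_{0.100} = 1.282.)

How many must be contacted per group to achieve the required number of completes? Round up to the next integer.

n = (z_α + z_β)² · [p₁(1−p₁) + p₂(1−p₂)] / (p₁ − p₂)²
  = (1.645 + 1.282)² · (0.40·0.60 + 0.27·0.73) / (0.13)²
  = (2.927)² · (0.2400 + 0.1971) / 0.0169
  = 8.5673 · 0.4371 / 0.0169
  = 221.58
Design effect: 2.53 × 221.58 = 560.61.
Adjust for 84% response: 560.61 / 0.84 = 667.39.
Round up → n = 668 per group.

n = 668 per group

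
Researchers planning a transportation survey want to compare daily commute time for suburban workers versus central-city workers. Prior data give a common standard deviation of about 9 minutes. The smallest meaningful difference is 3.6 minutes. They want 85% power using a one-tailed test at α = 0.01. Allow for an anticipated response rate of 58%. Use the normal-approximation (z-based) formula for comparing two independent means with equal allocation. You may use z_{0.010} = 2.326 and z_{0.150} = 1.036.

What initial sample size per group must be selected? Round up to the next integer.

n = 244 per group

n = (z_α + z_β)² · (σ₁² + σ₂²) / δ²
  = (2.326 + 1.036)² · (2·9² = 162) / 3.6²
  = 11.3030 · 162 / 12.96
  = 141.29
Adjust for 58% response: 141.29 / 0.58 = 243.60.
Round up → n = 244 per group.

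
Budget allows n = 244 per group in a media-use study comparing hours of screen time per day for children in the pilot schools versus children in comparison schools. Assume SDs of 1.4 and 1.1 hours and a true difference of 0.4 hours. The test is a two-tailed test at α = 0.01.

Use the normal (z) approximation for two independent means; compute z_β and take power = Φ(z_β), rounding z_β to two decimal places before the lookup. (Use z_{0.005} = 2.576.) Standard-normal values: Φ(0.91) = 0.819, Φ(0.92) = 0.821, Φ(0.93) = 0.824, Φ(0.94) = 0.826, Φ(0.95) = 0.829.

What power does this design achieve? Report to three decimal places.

Power ≈ 0.824

z_β = δ·√(n/(σ₁²+σ₂²)) − z_{α/2}
    = 0.4 · √(244/3.17) − 2.576
    = 0.4 · 8.77335 − 2.576
    = 3.5093 − 2.576 = 0.9333 → 0.93
Power = Φ(0.93) = 0.824.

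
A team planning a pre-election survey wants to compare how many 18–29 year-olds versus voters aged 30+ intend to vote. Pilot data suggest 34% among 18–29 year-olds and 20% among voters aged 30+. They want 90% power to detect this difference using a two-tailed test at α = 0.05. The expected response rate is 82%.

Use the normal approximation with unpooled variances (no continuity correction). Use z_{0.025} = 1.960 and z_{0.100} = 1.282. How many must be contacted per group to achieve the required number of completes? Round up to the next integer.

n = 252 per group

n = (z_{α/2} + z_β)² · [p₁(1−p₁) + p₂(1−p₂)] / (p₁ − p₂)²
  = (1.960 + 1.282)² · (0.34·0.66 + 0.20·0.80) / (0.14)²
  = (3.242)² · (0.2244 + 0.1600) / 0.0196
  = 10.5106 · 0.3844 / 0.0196
  = 206.14
Adjust for 82% response: 206.14 / 0.82 = 251.39.
Round up → n = 252 per group.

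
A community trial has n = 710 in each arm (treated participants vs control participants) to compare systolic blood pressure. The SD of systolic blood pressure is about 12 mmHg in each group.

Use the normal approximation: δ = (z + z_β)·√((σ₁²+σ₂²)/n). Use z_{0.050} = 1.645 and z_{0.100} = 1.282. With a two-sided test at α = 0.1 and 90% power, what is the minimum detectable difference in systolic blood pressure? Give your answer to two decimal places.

δ = (z_{α/2} + z_β) · √((σ₁²+σ₂²)/n)
  = (1.645 + 1.282) · √(288/710)
  = 2.927 · √0.40563
  = 2.927 · 0.6369
  = 1.8642

Minimum detectable difference ≈ 1.86 mmHg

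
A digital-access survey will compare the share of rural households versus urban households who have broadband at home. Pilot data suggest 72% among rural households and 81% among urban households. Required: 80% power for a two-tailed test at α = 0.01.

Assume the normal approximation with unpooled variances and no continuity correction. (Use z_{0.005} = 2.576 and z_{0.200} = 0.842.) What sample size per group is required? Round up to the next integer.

n = (z_{α/2} + z_β)² · [p₁(1−p₁) + p₂(1−p₂)] / (p₁ − p₂)²
  = (2.576 + 0.842)² · (0.72·0.28 + 0.81·0.19) / (-0.09)²
  = (3.418)² · (0.2016 + 0.1539) / 0.0081
  = 11.6827 · 0.3555 / 0.0081
  = 512.74
Round up → n = 513 per group.

n = 513 per group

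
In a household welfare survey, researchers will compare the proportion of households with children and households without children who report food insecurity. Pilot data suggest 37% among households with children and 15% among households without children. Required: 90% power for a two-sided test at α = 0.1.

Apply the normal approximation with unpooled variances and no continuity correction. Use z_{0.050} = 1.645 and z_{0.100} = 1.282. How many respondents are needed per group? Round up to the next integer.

n = 64 per group

n = (z_{α/2} + z_β)² · [p₁(1−p₁) + p₂(1−p₂)] / (p₁ − p₂)²
  = (1.645 + 1.282)² · (0.37·0.63 + 0.15·0.85) / (0.22)²
  = (2.927)² · (0.2331 + 0.1275) / 0.0484
  = 8.5673 · 0.3606 / 0.0484
  = 63.83
Round up → n = 64 per group.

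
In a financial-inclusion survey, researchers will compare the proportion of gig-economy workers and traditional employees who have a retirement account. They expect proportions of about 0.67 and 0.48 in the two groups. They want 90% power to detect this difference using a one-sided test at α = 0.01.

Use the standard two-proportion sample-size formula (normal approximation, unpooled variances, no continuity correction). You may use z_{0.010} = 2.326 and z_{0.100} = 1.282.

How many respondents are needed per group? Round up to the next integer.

n = 170 per group

n = (z_α + z_β)² · [p₁(1−p₁) + p₂(1−p₂)] / (p₁ − p₂)²
  = (2.326 + 1.282)² · (0.67·0.33 + 0.48·0.52) / (0.19)²
  = (3.608)² · (0.2211 + 0.2496) / 0.0361
  = 13.0177 · 0.4707 / 0.0361
  = 169.73
Round up → n = 170 per group.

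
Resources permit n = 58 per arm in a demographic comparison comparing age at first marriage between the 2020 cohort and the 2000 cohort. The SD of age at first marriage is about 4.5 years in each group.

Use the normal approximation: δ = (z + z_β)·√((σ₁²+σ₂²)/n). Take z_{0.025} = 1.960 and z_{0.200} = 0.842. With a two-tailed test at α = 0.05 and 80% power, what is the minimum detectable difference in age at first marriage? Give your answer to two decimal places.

δ = (z_{α/2} + z_β) · √((σ₁²+σ₂²)/n)
  = (1.960 + 0.842) · √(40.5/58)
  = 2.802 · √0.69828
  = 2.802 · 0.8356
  = 2.3414

Minimum detectable difference ≈ 2.34 years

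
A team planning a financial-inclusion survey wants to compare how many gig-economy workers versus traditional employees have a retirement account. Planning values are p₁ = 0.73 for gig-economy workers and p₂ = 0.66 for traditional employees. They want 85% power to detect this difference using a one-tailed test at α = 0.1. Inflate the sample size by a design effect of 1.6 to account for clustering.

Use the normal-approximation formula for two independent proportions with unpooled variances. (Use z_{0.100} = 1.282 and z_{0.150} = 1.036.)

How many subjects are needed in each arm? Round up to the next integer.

n = 740 per group

n = (z_α + z_β)² · [p₁(1−p₁) + p₂(1−p₂)] / (p₁ − p₂)²
  = (1.282 + 1.036)² · (0.73·0.27 + 0.66·0.34) / (0.07)²
  = (2.318)² · (0.1971 + 0.2244) / 0.0049
  = 5.3731 · 0.4215 / 0.0049
  = 462.20
Design effect: 1.6 × 462.20 = 739.52.
Round up → n = 740 per group.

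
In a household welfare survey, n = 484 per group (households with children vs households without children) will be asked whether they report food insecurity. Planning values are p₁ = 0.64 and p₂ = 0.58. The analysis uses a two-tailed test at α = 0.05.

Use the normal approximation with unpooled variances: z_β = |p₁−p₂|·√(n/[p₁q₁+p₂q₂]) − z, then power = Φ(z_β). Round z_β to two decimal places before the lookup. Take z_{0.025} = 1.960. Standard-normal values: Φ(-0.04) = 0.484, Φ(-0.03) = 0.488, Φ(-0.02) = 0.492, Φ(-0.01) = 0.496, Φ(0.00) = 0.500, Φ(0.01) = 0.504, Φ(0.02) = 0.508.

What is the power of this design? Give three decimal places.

Power ≈ 0.484

z_β = |p₁−p₂|·√(n/[p₁q₁+p₂q₂]) − z_{α/2}
    = 0.06 · √(484/0.4740) − 1.960
    = 0.06 · 31.9546 − 1.960
    = 1.9173 − 1.960 = -0.0427 → -0.04
Power = Φ(-0.04) = 0.484.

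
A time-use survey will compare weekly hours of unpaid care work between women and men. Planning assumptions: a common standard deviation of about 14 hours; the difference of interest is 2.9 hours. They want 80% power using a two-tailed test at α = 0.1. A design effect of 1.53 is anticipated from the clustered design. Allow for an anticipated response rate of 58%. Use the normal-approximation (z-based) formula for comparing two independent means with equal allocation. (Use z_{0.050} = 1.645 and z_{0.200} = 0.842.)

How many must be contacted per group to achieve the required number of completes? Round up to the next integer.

n = (z_{α/2} + z_β)² · (σ₁² + σ₂²) / δ²
  = (1.645 + 0.842)² · (2·14² = 392) / 2.9²
  = 6.1852 · 392 / 8.41
  = 288.30
Design effect: 1.53 × 288.30 = 441.10.
Adjust for 58% response: 441.10 / 0.58 = 760.51.
Round up → n = 761 per group.

n = 761 per group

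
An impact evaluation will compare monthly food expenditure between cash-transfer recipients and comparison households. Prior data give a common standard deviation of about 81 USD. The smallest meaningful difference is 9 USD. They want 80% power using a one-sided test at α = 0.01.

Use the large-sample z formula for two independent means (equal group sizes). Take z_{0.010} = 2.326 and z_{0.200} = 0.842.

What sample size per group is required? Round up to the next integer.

n = 1626 per group

n = (z_α + z_β)² · (σ₁² + σ₂²) / δ²
  = (2.326 + 0.842)² · (2·81² = 13122) / 9²
  = 10.0362 · 13122 / 81
  = 1625.87
Round up → n = 1626 per group.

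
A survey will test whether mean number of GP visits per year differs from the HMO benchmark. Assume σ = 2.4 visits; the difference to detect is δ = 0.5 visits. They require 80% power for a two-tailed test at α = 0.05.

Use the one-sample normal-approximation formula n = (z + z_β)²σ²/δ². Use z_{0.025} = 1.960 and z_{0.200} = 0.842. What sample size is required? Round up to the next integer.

n = (z_{α/2} + z_β)² · σ² / δ²
  = (1.960 + 0.842)² · 2.4² / 0.5²
  = 7.8512 · 5.76 / 0.25
  = 180.89
Round up → n = 181.

n = 181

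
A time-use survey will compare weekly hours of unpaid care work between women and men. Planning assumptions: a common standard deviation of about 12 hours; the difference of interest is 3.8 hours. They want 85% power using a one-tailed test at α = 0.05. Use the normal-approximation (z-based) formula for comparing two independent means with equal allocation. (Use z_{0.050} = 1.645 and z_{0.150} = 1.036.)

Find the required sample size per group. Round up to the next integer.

n = 144 per group

n = (z_α + z_β)² · (σ₁² + σ₂²) / δ²
  = (1.645 + 1.036)² · (2·12² = 288) / 3.8²
  = 7.1878 · 288 / 14.44
  = 143.36
Round up → n = 144 per group.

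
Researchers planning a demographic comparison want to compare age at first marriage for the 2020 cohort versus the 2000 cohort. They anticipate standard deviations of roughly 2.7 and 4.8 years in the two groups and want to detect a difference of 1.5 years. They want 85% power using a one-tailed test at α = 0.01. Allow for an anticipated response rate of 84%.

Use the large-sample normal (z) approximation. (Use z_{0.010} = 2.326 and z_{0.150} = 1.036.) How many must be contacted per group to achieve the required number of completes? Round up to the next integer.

n = 182 per group

n = (z_α + z_β)² · (σ₁² + σ₂²) / δ²
  = (2.326 + 1.036)² · (2.7² + 4.8² = 30.33) / 1.5²
  = 11.3030 · 30.33 / 2.25
  = 152.37
Adjust for 84% response: 152.37 / 0.84 = 181.39.
Round up → n = 182 per group.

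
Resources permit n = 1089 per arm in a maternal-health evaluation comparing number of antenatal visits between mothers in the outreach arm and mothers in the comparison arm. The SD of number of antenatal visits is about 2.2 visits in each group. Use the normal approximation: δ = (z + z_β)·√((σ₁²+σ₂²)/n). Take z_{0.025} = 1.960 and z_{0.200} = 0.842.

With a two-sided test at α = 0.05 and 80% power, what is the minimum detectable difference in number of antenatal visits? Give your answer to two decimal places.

Minimum detectable difference ≈ 0.26 visits

δ = (z_{α/2} + z_β) · √((σ₁²+σ₂²)/n)
  = (1.960 + 0.842) · √(9.68/1089)
  = 2.802 · √0.00889
  = 2.802 · 0.0943
  = 0.2642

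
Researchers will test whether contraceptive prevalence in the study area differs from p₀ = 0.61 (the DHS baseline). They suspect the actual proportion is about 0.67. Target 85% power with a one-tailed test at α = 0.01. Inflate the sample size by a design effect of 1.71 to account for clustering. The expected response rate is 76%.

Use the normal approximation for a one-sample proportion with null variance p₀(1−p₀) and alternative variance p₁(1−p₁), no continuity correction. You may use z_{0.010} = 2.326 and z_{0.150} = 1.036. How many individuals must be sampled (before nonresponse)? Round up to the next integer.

n = [z_α·√(p₀q₀) + z_β·√(p₁q₁)]² / (p₁ − p₀)²
  = [2.326·√(0.61·0.39) + 1.036·√(0.67·0.33)]² / (0.06)²
  = [2.326·0.4877 + 1.036·0.4702]² / 0.0036
  = [1.6216]² / 0.0036
  = 730.48
Design effect: 1.71 × 730.48 = 1249.13.
Adjust for 76% response: 1249.13 / 0.76 = 1643.59.
Round up → n = 1644.

n = 1644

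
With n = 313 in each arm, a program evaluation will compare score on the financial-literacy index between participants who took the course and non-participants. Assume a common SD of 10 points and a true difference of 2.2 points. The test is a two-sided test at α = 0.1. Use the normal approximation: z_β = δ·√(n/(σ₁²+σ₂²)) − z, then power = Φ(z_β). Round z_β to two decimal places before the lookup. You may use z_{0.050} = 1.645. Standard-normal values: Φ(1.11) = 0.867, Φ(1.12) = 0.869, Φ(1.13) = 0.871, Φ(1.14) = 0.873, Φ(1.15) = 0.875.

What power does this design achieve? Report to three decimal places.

z_β = δ·√(n/(σ₁²+σ₂²)) − z_{α/2}
    = 2.2 · √(313/200) − 1.645
    = 2.2 · 1.25100 − 1.645
    = 2.7522 − 1.645 = 1.1072 → 1.11
Power = Φ(1.11) = 0.867.

Power ≈ 0.867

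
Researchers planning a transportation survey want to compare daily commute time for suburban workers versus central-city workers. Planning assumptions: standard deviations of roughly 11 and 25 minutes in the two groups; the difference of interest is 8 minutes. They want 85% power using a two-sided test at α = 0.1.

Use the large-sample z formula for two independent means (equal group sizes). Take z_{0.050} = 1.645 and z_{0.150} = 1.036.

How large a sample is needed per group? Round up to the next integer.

n = 84 per group

n = (z_{α/2} + z_β)² · (σ₁² + σ₂²) / δ²
  = (1.645 + 1.036)² · (11² + 25² = 746) / 8²
  = 7.1878 · 746 / 64
  = 83.78
Round up → n = 84 per group.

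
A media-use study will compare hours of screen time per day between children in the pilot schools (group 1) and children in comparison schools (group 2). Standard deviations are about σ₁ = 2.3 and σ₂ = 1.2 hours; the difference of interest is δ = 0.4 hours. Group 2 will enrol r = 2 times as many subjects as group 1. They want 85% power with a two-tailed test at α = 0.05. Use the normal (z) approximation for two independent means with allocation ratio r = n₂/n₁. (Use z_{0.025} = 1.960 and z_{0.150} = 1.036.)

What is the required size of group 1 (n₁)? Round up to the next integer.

n₁ = 338

n₁ = (z_{α/2} + z_β)² · (σ₁² + σ₂²/r) / δ²
   = (1.960 + 1.036)² · (2.3² + 1.2²/2) / 0.4²
   = 8.9760 · (5.29 + 0.72) / 0.16
   = 8.9760 · 6.01 / 0.16
   = 337.16
Round up → n₁ = 338; n₂ = r·n₁ = 2 × 338 = 676.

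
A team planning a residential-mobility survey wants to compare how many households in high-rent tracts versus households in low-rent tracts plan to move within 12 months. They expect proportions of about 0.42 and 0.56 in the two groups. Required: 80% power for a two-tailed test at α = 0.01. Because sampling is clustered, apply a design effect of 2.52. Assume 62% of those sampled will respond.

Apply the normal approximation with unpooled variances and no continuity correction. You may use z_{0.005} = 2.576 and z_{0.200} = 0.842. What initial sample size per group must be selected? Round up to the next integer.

n = 1188 per group

n = (z_{α/2} + z_β)² · [p₁(1−p₁) + p₂(1−p₂)] / (p₁ − p₂)²
  = (2.576 + 0.842)² · (0.42·0.58 + 0.56·0.44) / (-0.14)²
  = (3.418)² · (0.2436 + 0.2464) / 0.0196
  = 11.6827 · 0.4900 / 0.0196
  = 292.07
Design effect: 2.52 × 292.07 = 736.01.
Adjust for 62% response: 736.01 / 0.62 = 1187.12.
Round up → n = 1188 per group.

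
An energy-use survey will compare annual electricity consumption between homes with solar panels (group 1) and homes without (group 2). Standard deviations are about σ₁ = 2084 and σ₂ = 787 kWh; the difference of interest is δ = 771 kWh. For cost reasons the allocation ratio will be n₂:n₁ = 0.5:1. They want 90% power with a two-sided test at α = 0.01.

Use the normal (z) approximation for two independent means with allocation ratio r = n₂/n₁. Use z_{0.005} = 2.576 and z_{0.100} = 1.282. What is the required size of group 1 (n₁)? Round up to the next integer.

n₁ = (z_{α/2} + z_β)² · (σ₁² + σ₂²/r) / δ²
   = (2.576 + 1.282)² · (2084² + 787²/0.5) / 771²
   = 14.8842 · (4343056 + 1238738) / 594441
   = 14.8842 · 5581794 / 594441
   = 139.76
Round up → n₁ = 140; n₂ = r·n₁ = 0.5 × 140 = 70.

n₁ = 140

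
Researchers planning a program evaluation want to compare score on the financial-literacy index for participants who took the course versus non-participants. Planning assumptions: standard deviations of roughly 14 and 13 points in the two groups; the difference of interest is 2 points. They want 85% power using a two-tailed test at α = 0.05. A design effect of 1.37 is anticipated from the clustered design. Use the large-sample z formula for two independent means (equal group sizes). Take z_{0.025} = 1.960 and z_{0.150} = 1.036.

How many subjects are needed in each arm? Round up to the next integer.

n = 1123 per group

n = (z_{α/2} + z_β)² · (σ₁² + σ₂²) / δ²
  = (1.960 + 1.036)² · (14² + 13² = 365) / 2²
  = 8.9760 · 365 / 4
  = 819.06
Design effect: 1.37 × 819.06 = 1122.11.
Round up → n = 1123 per group.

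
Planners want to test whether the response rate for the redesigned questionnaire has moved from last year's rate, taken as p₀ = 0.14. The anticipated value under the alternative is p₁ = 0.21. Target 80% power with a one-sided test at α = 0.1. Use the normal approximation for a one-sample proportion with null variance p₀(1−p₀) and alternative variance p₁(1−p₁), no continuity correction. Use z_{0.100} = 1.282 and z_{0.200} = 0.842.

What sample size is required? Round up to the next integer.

n = 127

n = [z_α·√(p₀q₀) + z_β·√(p₁q₁)]² / (p₁ − p₀)²
  = [1.282·√(0.14·0.86) + 0.842·√(0.21·0.79)]² / (0.07)²
  = [1.282·0.3470 + 0.842·0.4073]² / 0.0049
  = [0.7878]² / 0.0049
  = 126.66
Round up → n = 127.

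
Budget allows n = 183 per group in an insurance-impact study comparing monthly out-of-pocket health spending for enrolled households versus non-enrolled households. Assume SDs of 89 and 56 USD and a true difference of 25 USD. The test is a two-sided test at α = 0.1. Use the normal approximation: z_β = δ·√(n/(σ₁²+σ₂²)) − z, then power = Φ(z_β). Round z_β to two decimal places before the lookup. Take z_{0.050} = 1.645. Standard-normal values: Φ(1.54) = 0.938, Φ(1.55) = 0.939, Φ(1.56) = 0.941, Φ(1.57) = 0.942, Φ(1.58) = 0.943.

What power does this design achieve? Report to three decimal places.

Power ≈ 0.942

z_β = δ·√(n/(σ₁²+σ₂²)) − z_{α/2}
    = 25 · √(183/11057) − 1.645
    = 25 · 0.12865 − 1.645
    = 3.2162 − 1.645 = 1.5712 → 1.57
Power = Φ(1.57) = 0.942.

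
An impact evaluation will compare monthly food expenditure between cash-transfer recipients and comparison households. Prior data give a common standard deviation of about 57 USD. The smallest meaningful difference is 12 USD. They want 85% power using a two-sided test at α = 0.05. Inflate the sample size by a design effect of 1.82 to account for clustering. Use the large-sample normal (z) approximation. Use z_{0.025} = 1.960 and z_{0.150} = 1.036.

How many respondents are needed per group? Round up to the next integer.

n = 738 per group

n = (z_{α/2} + z_β)² · (σ₁² + σ₂²) / δ²
  = (1.960 + 1.036)² · (2·57² = 6498) / 12²
  = 8.9760 · 6498 / 144
  = 405.04
Design effect: 1.82 × 405.04 = 737.18.
Round up → n = 738 per group.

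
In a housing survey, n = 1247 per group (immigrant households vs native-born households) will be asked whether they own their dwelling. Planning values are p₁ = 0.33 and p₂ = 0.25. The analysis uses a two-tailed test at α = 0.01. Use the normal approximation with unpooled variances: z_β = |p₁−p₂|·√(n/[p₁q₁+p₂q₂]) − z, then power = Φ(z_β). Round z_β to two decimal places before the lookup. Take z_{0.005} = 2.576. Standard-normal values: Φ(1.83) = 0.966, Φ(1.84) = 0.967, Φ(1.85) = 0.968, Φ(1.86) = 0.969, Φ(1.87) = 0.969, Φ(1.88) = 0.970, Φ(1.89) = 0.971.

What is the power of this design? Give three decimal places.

z_β = |p₁−p₂|·√(n/[p₁q₁+p₂q₂]) − z_{α/2}
    = 0.08 · √(1247/0.4086) − 2.576
    = 0.08 · 55.2439 − 2.576
    = 4.4195 − 2.576 = 1.8435 → 1.84
Power = Φ(1.84) = 0.967.

Power ≈ 0.967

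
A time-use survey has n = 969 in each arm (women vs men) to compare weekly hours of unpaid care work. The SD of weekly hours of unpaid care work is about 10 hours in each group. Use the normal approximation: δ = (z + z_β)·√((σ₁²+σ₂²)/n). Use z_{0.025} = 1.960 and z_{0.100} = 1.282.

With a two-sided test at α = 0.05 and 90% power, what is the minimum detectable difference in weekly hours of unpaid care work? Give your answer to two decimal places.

δ = (z_{α/2} + z_β) · √((σ₁²+σ₂²)/n)
  = (1.960 + 1.282) · √(200/969)
  = 3.242 · √0.2064
  = 3.242 · 0.4543
  = 1.4729

Minimum detectable difference ≈ 1.47 hours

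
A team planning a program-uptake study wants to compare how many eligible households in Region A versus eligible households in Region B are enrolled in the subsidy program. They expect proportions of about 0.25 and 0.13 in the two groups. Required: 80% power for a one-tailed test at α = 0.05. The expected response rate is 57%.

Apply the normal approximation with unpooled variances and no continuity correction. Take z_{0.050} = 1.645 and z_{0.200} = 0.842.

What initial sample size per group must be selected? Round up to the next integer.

n = (z_α + z_β)² · [p₁(1−p₁) + p₂(1−p₂)] / (p₁ − p₂)²
  = (1.645 + 0.842)² · (0.25·0.75 + 0.13·0.87) / (0.12)²
  = (2.487)² · (0.1875 + 0.1131) / 0.0144
  = 6.1852 · 0.3006 / 0.0144
  = 129.12
Adjust for 57% response: 129.12 / 0.57 = 226.52.
Round up → n = 227 per group.

n = 227 per group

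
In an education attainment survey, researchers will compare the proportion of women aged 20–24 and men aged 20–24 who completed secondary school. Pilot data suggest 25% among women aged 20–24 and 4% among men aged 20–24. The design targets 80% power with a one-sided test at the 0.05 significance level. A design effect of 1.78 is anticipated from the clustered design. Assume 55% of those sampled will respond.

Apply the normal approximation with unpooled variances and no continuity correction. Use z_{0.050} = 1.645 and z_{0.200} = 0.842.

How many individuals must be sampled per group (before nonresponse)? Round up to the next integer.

n = 103 per group

n = (z_α + z_β)² · [p₁(1−p₁) + p₂(1−p₂)] / (p₁ − p₂)²
  = (1.645 + 0.842)² · (0.25·0.75 + 0.04·0.96) / (0.21)²
  = (2.487)² · (0.1875 + 0.0384) / 0.0441
  = 6.1852 · 0.2259 / 0.0441
  = 31.68
Design effect: 1.78 × 31.68 = 56.40.
Adjust for 55% response: 56.40 / 0.55 = 102.54.
Round up → n = 103 per group.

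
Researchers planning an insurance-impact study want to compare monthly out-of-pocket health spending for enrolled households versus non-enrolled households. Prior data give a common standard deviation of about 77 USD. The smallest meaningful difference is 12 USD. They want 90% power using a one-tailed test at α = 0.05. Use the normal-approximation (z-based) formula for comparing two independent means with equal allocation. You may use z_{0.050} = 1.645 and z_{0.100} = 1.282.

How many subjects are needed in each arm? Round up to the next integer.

n = 706 per group

n = (z_α + z_β)² · (σ₁² + σ₂²) / δ²
  = (1.645 + 1.282)² · (2·77² = 11858) / 12²
  = 8.5673 · 11858 / 144
  = 705.50
Round up → n = 706 per group.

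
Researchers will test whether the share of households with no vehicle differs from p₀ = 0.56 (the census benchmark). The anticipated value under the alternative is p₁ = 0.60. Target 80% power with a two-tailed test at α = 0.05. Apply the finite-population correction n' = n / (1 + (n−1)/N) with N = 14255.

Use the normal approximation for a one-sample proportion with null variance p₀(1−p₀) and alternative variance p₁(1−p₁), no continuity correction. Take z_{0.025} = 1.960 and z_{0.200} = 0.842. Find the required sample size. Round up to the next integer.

n = [z_{α/2}·√(p₀q₀) + z_β·√(p₁q₁)]² / (p₁ − p₀)²
  = [1.960·√(0.56·0.44) + 0.842·√(0.60·0.40)]² / (0.04)²
  = [1.960·0.4964 + 0.842·0.4899]² / 0.0016
  = [1.3854]² / 0.0016
  = 1199.60
Finite-population correction (N = 14255): 1199.60 / (1 + (1199.60 − 1)/14255) = 1106.56.
Round up → n = 1107.

n = 1107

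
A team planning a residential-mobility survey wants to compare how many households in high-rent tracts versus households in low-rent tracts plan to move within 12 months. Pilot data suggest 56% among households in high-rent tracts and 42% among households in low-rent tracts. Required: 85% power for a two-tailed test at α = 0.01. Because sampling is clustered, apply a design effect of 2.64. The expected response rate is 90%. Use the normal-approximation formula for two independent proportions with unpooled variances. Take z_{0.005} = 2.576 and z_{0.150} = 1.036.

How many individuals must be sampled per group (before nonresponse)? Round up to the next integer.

n = (z_{α/2} + z_β)² · [p₁(1−p₁) + p₂(1−p₂)] / (p₁ − p₂)²
  = (2.576 + 1.036)² · (0.56·0.44 + 0.42·0.58) / (0.14)²
  = (3.612)² · (0.2464 + 0.2436) / 0.0196
  = 13.0465 · 0.4900 / 0.0196
  = 326.16
Design effect: 2.64 × 326.16 = 861.07.
Adjust for 90% response: 861.07 / 0.90 = 956.75.
Round up → n = 957 per group.

n = 957 per group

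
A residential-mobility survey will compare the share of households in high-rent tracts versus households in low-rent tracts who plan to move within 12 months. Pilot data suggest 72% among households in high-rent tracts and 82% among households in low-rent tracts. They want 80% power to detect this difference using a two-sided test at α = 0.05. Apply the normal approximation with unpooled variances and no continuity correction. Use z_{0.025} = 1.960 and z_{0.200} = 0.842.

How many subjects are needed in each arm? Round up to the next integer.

n = (z_{α/2} + z_β)² · [p₁(1−p₁) + p₂(1−p₂)] / (p₁ − p₂)²
  = (1.960 + 0.842)² · (0.72·0.28 + 0.82·0.18) / (-0.10)²
  = (2.802)² · (0.2016 + 0.1476) / 0.0100
  = 7.8512 · 0.3492 / 0.0100
  = 274.16
Round up → n = 275 per group.

n = 275 per group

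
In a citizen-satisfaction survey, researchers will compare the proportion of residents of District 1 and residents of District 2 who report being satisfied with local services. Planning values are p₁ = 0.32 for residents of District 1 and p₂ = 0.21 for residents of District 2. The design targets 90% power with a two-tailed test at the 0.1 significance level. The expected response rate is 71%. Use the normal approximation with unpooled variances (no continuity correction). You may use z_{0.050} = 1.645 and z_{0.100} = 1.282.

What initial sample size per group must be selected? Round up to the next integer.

n = (z_{α/2} + z_β)² · [p₁(1−p₁) + p₂(1−p₂)] / (p₁ − p₂)²
  = (1.645 + 1.282)² · (0.32·0.68 + 0.21·0.79) / (0.11)²
  = (2.927)² · (0.2176 + 0.1659) / 0.0121
  = 8.5673 · 0.3835 / 0.0121
  = 271.53
Adjust for 71% response: 271.53 / 0.71 = 382.44.
Round up → n = 383 per group.

n = 383 per group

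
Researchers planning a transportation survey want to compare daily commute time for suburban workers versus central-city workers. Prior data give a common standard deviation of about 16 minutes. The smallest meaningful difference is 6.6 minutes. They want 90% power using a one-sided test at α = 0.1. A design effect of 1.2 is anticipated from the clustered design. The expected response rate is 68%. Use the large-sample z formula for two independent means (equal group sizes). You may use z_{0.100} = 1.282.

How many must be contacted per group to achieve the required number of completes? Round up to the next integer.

n = 137 per group

n = (z_α + z_β)² · (σ₁² + σ₂²) / δ²
  = (1.282 + 1.282)² · (2·16² = 512) / 6.6²
  = 6.5741 · 512 / 43.56
  = 77.27
Design effect: 1.2 × 77.27 = 92.73.
Adjust for 68% response: 92.73 / 0.68 = 136.36.
Round up → n = 137 per group.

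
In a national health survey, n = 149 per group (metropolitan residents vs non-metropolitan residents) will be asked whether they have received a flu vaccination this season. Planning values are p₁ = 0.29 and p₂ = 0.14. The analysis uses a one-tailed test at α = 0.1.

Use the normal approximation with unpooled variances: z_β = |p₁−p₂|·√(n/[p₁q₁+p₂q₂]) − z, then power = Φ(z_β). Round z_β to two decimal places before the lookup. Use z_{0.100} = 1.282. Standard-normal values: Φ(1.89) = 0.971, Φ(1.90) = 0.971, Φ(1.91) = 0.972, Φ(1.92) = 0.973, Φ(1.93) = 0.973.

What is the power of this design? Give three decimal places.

z_β = |p₁−p₂|·√(n/[p₁q₁+p₂q₂]) − z_α
    = 0.15 · √(149/0.3263) − 1.282
    = 0.15 · 21.3690 − 1.282
    = 3.2054 − 1.282 = 1.9234 → 1.92
Power = Φ(1.92) = 0.973.

Power ≈ 0.973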